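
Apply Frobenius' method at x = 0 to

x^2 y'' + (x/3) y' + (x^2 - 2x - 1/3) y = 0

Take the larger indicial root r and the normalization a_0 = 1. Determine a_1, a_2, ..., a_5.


Write in Frobenius form y'' + (p(x)/x) y' + (q(x)/x^2) y = 0:
  p(x) = 1/3,  q(x) = x^2 - 2x - 1/3.
Indicial equation: r(r-1) + (1/3) r + (-1/3) = 0 -> roots r_1 = 1, r_2 = -1/3.
Take r = r_1 = 1. Let y(x) = x^r sum_{n>=0} a_n x^n with a_0 = 1.
Substitute y = x^r sum a_n x^n and match x^{r+n}. The recurrence is
  D(n) a_n - 2 a_{n-1} + 1 a_{n-2} = 0,  where D(n) = (r+n)(r+n-1) + (1/3)(r+n) + (-1/3).
  a_n = [2 a_{n-1} - 1 a_{n-2}] / D(n).
Since the indicial polynomial factors as (r - r_1)(r - r_2), D(n) = (r_1 + n - r_1)(r_1 + n - r_2) = n(n + 4/3).
Evaluating step by step (a_0 = 1):
  n = 1: D(1) = 1(1 + 4/3) = 7/3; numerator = 2(1) = 2; a_1 = (2)/(7/3) = 6/7
  n = 2: D(2) = 2(2 + 4/3) = 20/3; numerator = 2(6/7) - 1(1) = 5/7; a_2 = (5/7)/(20/3) = 3/28
  n = 3: D(3) = 3(3 + 4/3) = 13; numerator = 2(3/28) - 1(6/7) = -9/14; a_3 = (-9/14)/(13) = -9/182
  n = 4: D(4) = 4(4 + 4/3) = 64/3; numerator = 2(-9/182) - 1(3/28) = -75/364; a_4 = (-75/364)/(64/3) = -225/23296
  n = 5: D(5) = 5(5 + 4/3) = 95/3; numerator = 2(-225/23296) - 1(-9/182) = 27/896; a_5 = (27/896)/(95/3) = 81/85120

r = 1; a_0 = 1; a_1 = 6/7; a_2 = 3/28; a_3 = -9/182; a_4 = -225/23296; a_5 = 81/85120


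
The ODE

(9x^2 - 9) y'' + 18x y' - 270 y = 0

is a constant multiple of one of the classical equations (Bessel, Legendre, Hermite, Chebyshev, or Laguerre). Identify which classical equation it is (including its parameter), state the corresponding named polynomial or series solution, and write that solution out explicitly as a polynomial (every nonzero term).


All three coefficients share the factor -9; dividing through by -9 gives  (1 - x^2) y'' - 2x y' + 30 y = 0.
This matches the Legendre equation (1 - x^2) y'' - 2x y' + n(n+1) y = 0 (note the -2x y' term) with n(n+1) = 30, so n = 5; the polynomial solution is P_5(x).
With y = sum_k a_k x^k, matching x^k gives (k+2)(k+1) a_{k+2} = [k(k+1) - n(n+1)] a_k = (k - 5)(k + 6) a_k. The right side vanishes at k = 5, so the series with the parity of 5 terminates at degree 5.
Standard normalization (P_n(1) = 1): leading coefficient (2n)!/(2^n (n!)^2) = 3628800/(32*14400) = 63/8, so a_5 = 63/8. Work downward with a_k = (k+1)(k+2) a_{k+2} / ((k - 5)(k + 6)):
  a_3 = (4)(5)(63/8) / ((3 - 5)(3 + 6)) = (315/2)/(-18) = -35/4
  a_1 = (2)(3)(-35/4) / ((1 - 5)(1 + 6)) = (-105/2)/(-28) = 15/8
Hence P_5(x) = 63 x^5/8 - 35 x^3/4 + 15 x/8.

P_5(x); series = 63 x^5/8 - 35 x^3/4 + 15 x/8


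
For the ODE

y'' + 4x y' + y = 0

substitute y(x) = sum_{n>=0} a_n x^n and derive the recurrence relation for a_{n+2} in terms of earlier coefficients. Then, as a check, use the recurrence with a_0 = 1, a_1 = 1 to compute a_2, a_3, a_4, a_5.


Substitute y = sum_n a_n x^n.
y''(x) has coefficient (n+2)(n+1) a_{n+2} at x^n;
4 x y'(x) has coefficient 4 n a_n at x^n (shift);
y(x) has coefficient 1 a_n at x^n.
Matching x^n: (n+2)(n+1) a_{n+2} + (4n + 1) a_n = 0.
Thus a_{n+2} = (-4n - 1) / ((n+1)(n+2)) * a_n.

Check with a_0 = 1, a_1 = 1 (apply the recurrence for n = 0, 1, 2, 3): a_0 = 1, a_1 = 1, a_2 = -1/2, a_3 = -5/6, a_4 = 3/8, a_5 = 13/24.

a_(n+2) = (-4n - 1) / ((n+1)(n+2)) * a_n; check: a_0 = 1, a_1 = 1, a_2 = -1/2, a_3 = -5/6, a_4 = 3/8, a_5 = 13/24


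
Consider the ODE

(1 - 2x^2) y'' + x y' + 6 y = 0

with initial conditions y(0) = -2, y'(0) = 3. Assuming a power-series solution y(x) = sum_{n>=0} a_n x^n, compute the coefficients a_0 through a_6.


Ansatz: y(x) = sum_{n>=0} a_n x^n, so y'(x) = sum_{n>=1} n a_n x^(n-1) and y''(x) = sum_{n>=2} n(n-1) a_n x^(n-2).
Substitute into P(x) y'' + Q(x) y' + R(x) y = 0 with P(x) = 1 - 2x^2, Q(x) = x, R(x) = 6, and match powers of x.
Initial conditions: a_0 = -2, a_1 = 3.
Setting the coefficient of each power of x to zero and solving order by order (substituting the coefficients already found):
  x^0: 2 a_2 + 6 a_0 = 0  ->  2 a_2 = -6 a_0 = 12  ->  a_2 = 6
  x^1: 6 a_3 + 7 a_1 = 0  ->  6 a_3 = -7 a_1 = -21  ->  a_3 = -7/2
  x^2: 12 a_4 + 4 a_2 = 0  ->  12 a_4 = -4 a_2 = -24  ->  a_4 = -2
  x^3: 20 a_5 - 3 a_3 = 0  ->  20 a_5 = 3 a_3 = -21/2  ->  a_5 = -21/40
  x^4: 30 a_6 - 14 a_4 = 0  ->  30 a_6 = 14 a_4 = -28  ->  a_6 = -14/15
Truncated series: y(x) = -2 + 3 x + 6 x^2 - (7/2) x^3 - 2 x^4 - (21/40) x^5 - (14/15) x^6 + O(x^7).

a_0 = -2; a_1 = 3; a_2 = 6; a_3 = -7/2; a_4 = -2; a_5 = -21/40; a_6 = -14/15


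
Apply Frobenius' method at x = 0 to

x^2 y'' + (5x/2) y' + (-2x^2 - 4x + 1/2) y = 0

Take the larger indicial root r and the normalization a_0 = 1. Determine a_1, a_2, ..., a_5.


Write in Frobenius form y'' + (p(x)/x) y' + (q(x)/x^2) y = 0:
  p(x) = 5/2,  q(x) = -2x^2 - 4x + 1/2.
Indicial equation: r(r-1) + (5/2) r + (1/2) = 0 -> roots r_1 = -1/2, r_2 = -1.
Take r = r_1 = -1/2. Let y(x) = x^r sum_{n>=0} a_n x^n with a_0 = 1.
Substitute y = x^r sum a_n x^n and match x^{r+n}. The recurrence is
  D(n) a_n - 4 a_{n-1} - 2 a_{n-2} = 0,  where D(n) = (r+n)(r+n-1) + (5/2)(r+n) + (1/2).
  a_n = [4 a_{n-1} + 2 a_{n-2}] / D(n).
Since the indicial polynomial factors as (r - r_1)(r - r_2), D(n) = (r_1 + n - r_1)(r_1 + n - r_2) = n(n + 1/2).
Evaluating step by step (a_0 = 1):
  n = 1: D(1) = 1(1 + 1/2) = 3/2; numerator = 4(1) = 4; a_1 = (4)/(3/2) = 8/3
  n = 2: D(2) = 2(2 + 1/2) = 5; numerator = 4(8/3) + 2(1) = 38/3; a_2 = (38/3)/(5) = 38/15
  n = 3: D(3) = 3(3 + 1/2) = 21/2; numerator = 4(38/15) + 2(8/3) = 232/15; a_3 = (232/15)/(21/2) = 464/315
  n = 4: D(4) = 4(4 + 1/2) = 18; numerator = 4(464/315) + 2(38/15) = 3452/315; a_4 = (3452/315)/(18) = 1726/2835
  n = 5: D(5) = 5(5 + 1/2) = 55/2; numerator = 4(1726/2835) + 2(464/315) = 15256/2835; a_5 = (15256/2835)/(55/2) = 30512/155925

r = -1/2; a_0 = 1; a_1 = 8/3; a_2 = 38/15; a_3 = 464/315; a_4 = 1726/2835; a_5 = 30512/155925


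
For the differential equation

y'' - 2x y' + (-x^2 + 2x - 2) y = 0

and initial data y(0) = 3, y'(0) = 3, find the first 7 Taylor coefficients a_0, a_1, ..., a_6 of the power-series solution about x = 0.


Ansatz: y(x) = sum_{n>=0} a_n x^n, so y'(x) = sum_{n>=1} n a_n x^(n-1) and y''(x) = sum_{n>=2} n(n-1) a_n x^(n-2).
Substitute into P(x) y'' + Q(x) y' + R(x) y = 0 with P(x) = 1, Q(x) = -2x, R(x) = -x^2 + 2x - 2, and match powers of x.
Initial conditions: a_0 = 3, a_1 = 3.
Setting the coefficient of each power of x to zero and solving order by order (substituting the coefficients already found):
  x^0: 2 a_2 - 2 a_0 = 0  ->  2 a_2 = 2 a_0 = 6  ->  a_2 = 3
  x^1: 6 a_3 - 4 a_1 + 2 a_0 = 0  ->  6 a_3 = 4 a_1 - 2 a_0 = 6  ->  a_3 = 1
  x^2: 12 a_4 - 6 a_2 + 2 a_1 - a_0 = 0  ->  12 a_4 = 6 a_2 - 2 a_1 + a_0 = 15  ->  a_4 = 5/4
  x^3: 20 a_5 - 8 a_3 + 2 a_2 - a_1 = 0  ->  20 a_5 = 8 a_3 - 2 a_2 + a_1 = 5  ->  a_5 = 1/4
  x^4: 30 a_6 - 10 a_4 + 2 a_3 - a_2 = 0  ->  30 a_6 = 10 a_4 - 2 a_3 + a_2 = 27/2  ->  a_6 = 9/20
Truncated series: y(x) = 3 + 3 x + 3 x^2 + x^3 + (5/4) x^4 + (1/4) x^5 + (9/20) x^6 + O(x^7).

a_0 = 3; a_1 = 3; a_2 = 3; a_3 = 1; a_4 = 5/4; a_5 = 1/4; a_6 = 9/20


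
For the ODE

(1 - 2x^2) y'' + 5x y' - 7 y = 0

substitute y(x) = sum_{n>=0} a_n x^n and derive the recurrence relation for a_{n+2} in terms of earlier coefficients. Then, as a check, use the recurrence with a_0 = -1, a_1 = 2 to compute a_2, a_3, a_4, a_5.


Substitute y = sum_n a_n x^n.
(1 - 2 x^2) y'' contributes (n+2)(n+1) a_{n+2} - 2 n(n-1) a_n at x^n.
5 x y'(x) contributes 5 n a_n at x^n.
-7 y(x) contributes -7 a_n at x^n.
Matching x^n: (n+2)(n+1) a_{n+2} + (-2 n(n-1) + 5 n - 7) a_n = 0.
Thus a_{n+2} = (2 n(n-1) - 5 n + 7) / ((n+1)(n+2)) * a_n.

Check with a_0 = -1, a_1 = 2 (apply the recurrence for n = 0, 1, 2, 3): a_0 = -1, a_1 = 2, a_2 = -7/2, a_3 = 2/3, a_4 = -7/24, a_5 = 2/15.

a_(n+2) = (2 n(n-1) - 5 n + 7) / ((n+1)(n+2)) * a_n; check: a_0 = -1, a_1 = 2, a_2 = -7/2, a_3 = 2/3, a_4 = -7/24, a_5 = 2/15


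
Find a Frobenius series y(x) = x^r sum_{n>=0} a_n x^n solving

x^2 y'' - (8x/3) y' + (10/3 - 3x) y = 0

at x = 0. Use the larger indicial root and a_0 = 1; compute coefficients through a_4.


Write in Frobenius form y'' + (p(x)/x) y' + (q(x)/x^2) y = 0:
  p(x) = -8/3,  q(x) = 10/3 - 3x.
Indicial equation: r(r-1) + (-8/3) r + (10/3) = 0 -> roots r_1 = 2, r_2 = 5/3.
Take r = r_1 = 2. Let y(x) = x^r sum_{n>=0} a_n x^n with a_0 = 1.
Substitute y = x^r sum a_n x^n and match x^{r+n}. The recurrence is
  D(n) a_n - 3 a_{n-1} = 0,  where D(n) = (r+n)(r+n-1) + (-8/3)(r+n) + (10/3).
  a_n = 3 / D(n) * a_{n-1}.
Since the indicial polynomial factors as (r - r_1)(r - r_2), D(n) = (r_1 + n - r_1)(r_1 + n - r_2) = n(n + 1/3).
Evaluating step by step (a_0 = 1):
  n = 1: D(1) = 1(1 + 1/3) = 4/3; numerator = 3(1) = 3; a_1 = (3)/(4/3) = 9/4
  n = 2: D(2) = 2(2 + 1/3) = 14/3; numerator = 3(9/4) = 27/4; a_2 = (27/4)/(14/3) = 81/56
  n = 3: D(3) = 3(3 + 1/3) = 10; numerator = 3(81/56) = 243/56; a_3 = (243/56)/(10) = 243/560
  n = 4: D(4) = 4(4 + 1/3) = 52/3; numerator = 3(243/560) = 729/560; a_4 = (729/560)/(52/3) = 2187/29120

r = 2; a_0 = 1; a_1 = 9/4; a_2 = 81/56; a_3 = 243/560; a_4 = 2187/29120


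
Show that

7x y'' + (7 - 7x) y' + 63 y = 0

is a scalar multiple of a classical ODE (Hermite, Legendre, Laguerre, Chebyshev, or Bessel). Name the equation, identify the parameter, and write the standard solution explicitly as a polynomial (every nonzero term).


All three coefficients share the factor 7; dividing through by 7 gives  x y'' + (1 - x) y' + 9 y = 0.
This matches the Laguerre equation x y'' + (1 - x) y' + n y = 0 with n = 9; the polynomial solution is L_9(x).
With y = sum_k a_k x^k, matching x^k gives (k+1)k a_{k+1} + (k+1) a_{k+1} - k a_k + n a_k = 0, i.e. (k+1)^2 a_{k+1} = (k - n) a_k = (k - 9) a_k. The right side vanishes at k = 9, so the series terminates at degree 9.
Standard normalization L_n(0) = 1 gives a_0 = 1. Work upward with a_{k+1} = (k - 9) a_k / (k+1)^2:
  a_1 = (0 - 9)(1) / 1^2 = -9/1 = -9
  a_2 = (1 - 9)(-9) / 2^2 = 72/4 = 18
  a_3 = (2 - 9)(18) / 3^2 = -126/9 = -14
  a_4 = (3 - 9)(-14) / 4^2 = 84/16 = 21/4
  a_5 = (4 - 9)(21/4) / 5^2 = (-105/4)/25 = -21/20
  a_6 = (5 - 9)(-21/20) / 6^2 = (21/5)/36 = 7/60
  a_7 = (6 - 9)(7/60) / 7^2 = (-7/20)/49 = -1/140
  a_8 = (7 - 9)(-1/140) / 8^2 = (1/70)/64 = 1/4480
  a_9 = (8 - 9)(1/4480) / 9^2 = (-1/4480)/81 = -1/362880
Hence L_9(x) = -x^9/362880 + x^8/4480 - x^7/140 + 7 x^6/60 - 21 x^5/20 + 21 x^4/4 - 14 x^3 + 18 x^2 - 9 x + 1.

L_9(x); series = -x^9/362880 + x^8/4480 - x^7/140 + 7 x^6/60 - 21 x^5/20 + 21 x^4/4 - 14 x^3 + 18 x^2 - 9 x + 1


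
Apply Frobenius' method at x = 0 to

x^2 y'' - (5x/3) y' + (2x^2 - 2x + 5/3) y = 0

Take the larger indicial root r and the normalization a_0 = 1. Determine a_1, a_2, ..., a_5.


Write in Frobenius form y'' + (p(x)/x) y' + (q(x)/x^2) y = 0:
  p(x) = -5/3,  q(x) = 2x^2 - 2x + 5/3.
Indicial equation: r(r-1) + (-5/3) r + (5/3) = 0 -> roots r_1 = 5/3, r_2 = 1.
Take r = r_1 = 5/3. Let y(x) = x^r sum_{n>=0} a_n x^n with a_0 = 1.
Substitute y = x^r sum a_n x^n and match x^{r+n}. The recurrence is
  D(n) a_n - 2 a_{n-1} + 2 a_{n-2} = 0,  where D(n) = (r+n)(r+n-1) + (-5/3)(r+n) + (5/3).
  a_n = [2 a_{n-1} - 2 a_{n-2}] / D(n).
Since the indicial polynomial factors as (r - r_1)(r - r_2), D(n) = (r_1 + n - r_1)(r_1 + n - r_2) = n(n + 2/3).
Evaluating step by step (a_0 = 1):
  n = 1: D(1) = 1(1 + 2/3) = 5/3; numerator = 2(1) = 2; a_1 = (2)/(5/3) = 6/5
  n = 2: D(2) = 2(2 + 2/3) = 16/3; numerator = 2(6/5) - 2(1) = 2/5; a_2 = (2/5)/(16/3) = 3/40
  n = 3: D(3) = 3(3 + 2/3) = 11; numerator = 2(3/40) - 2(6/5) = -9/4; a_3 = (-9/4)/(11) = -9/44
  n = 4: D(4) = 4(4 + 2/3) = 56/3; numerator = 2(-9/44) - 2(3/40) = -123/220; a_4 = (-123/220)/(56/3) = -369/12320
  n = 5: D(5) = 5(5 + 2/3) = 85/3; numerator = 2(-369/12320) - 2(-9/44) = 2151/6160; a_5 = (2151/6160)/(85/3) = 6453/523600

r = 5/3; a_0 = 1; a_1 = 6/5; a_2 = 3/40; a_3 = -9/44; a_4 = -369/12320; a_5 = 6453/523600


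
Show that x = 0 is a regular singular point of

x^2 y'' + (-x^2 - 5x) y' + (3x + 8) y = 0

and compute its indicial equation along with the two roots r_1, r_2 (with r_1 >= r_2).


Divide by x^2 to reach normal form y'' + P_1(x) y' + P_2(x) y = 0 with P_1(x) = -1 - 5/x and P_2(x) = 3/x + 8/x^2.
x = 0 is a singular point because the y'-coefficient -1 - 5/x has a pole at x = 0 and the y-coefficient 3/x + 8/x^2 has a pole at x = 0.
It is a regular singular point because x P_1(x) = p(x) = -x - 5 and x^2 P_2(x) = q(x) = 3x + 8 are polynomials, hence analytic at x = 0.
p(0) = -5,  q(0) = 8.
Indicial equation: r(r-1) + p(0) r + q(0) = 0, i.e. r^2 + (p(0) - 1) r + q(0) = 0, i.e. r^2 - 6 r + 8 = 0.
Discriminant: (-6)^2 - 4(8) = 4, so r = (6 ± 2)/2.
Solving: r_1 = 4, r_2 = 2.

indicial: r^2 - 6 r + 8 = 0; roots r_1 = 4, r_2 = 2


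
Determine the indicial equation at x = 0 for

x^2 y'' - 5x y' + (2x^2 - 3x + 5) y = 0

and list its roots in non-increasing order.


Divide by x^2 to reach normal form y'' + P_1(x) y' + P_2(x) y = 0 with P_1(x) = -5/x and P_2(x) = 2 - 3/x + 5/x^2.
x = 0 is a singular point because the y'-coefficient -5/x has a pole at x = 0 and the y-coefficient 2 - 3/x + 5/x^2 has a pole at x = 0.
It is a regular singular point because x P_1(x) = p(x) = -5 and x^2 P_2(x) = q(x) = 2x^2 - 3x + 5 are polynomials, hence analytic at x = 0.
p(0) = -5,  q(0) = 5.
Indicial equation: r(r-1) + p(0) r + q(0) = 0, i.e. r^2 + (p(0) - 1) r + q(0) = 0, i.e. r^2 - 6 r + 5 = 0.
Discriminant: (-6)^2 - 4(5) = 16, so r = (6 ± 4)/2.
Solving: r_1 = 5, r_2 = 1.

indicial: r^2 - 6 r + 5 = 0; roots r_1 = 5, r_2 = 1


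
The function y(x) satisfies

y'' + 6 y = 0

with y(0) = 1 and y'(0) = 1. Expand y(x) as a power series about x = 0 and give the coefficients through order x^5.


Ansatz: y(x) = sum_{n>=0} a_n x^n, so y'(x) = sum_{n>=1} n a_n x^(n-1) and y''(x) = sum_{n>=2} n(n-1) a_n x^(n-2).
Substitute into P(x) y'' + Q(x) y' + R(x) y = 0 with P(x) = 1, Q(x) = 0, R(x) = 6, and match powers of x.
Initial conditions: a_0 = 1, a_1 = 1.
Setting the coefficient of each power of x to zero and solving order by order (substituting the coefficients already found):
  x^0: 2 a_2 + 6 a_0 = 0  ->  2 a_2 = -6 a_0 = -6  ->  a_2 = -3
  x^1: 6 a_3 + 6 a_1 = 0  ->  6 a_3 = -6 a_1 = -6  ->  a_3 = -1
  x^2: 12 a_4 + 6 a_2 = 0  ->  12 a_4 = -6 a_2 = 18  ->  a_4 = 3/2
  x^3: 20 a_5 + 6 a_3 = 0  ->  20 a_5 = -6 a_3 = 6  ->  a_5 = 3/10
Truncated series: y(x) = 1 + x - 3 x^2 - x^3 + (3/2) x^4 + (3/10) x^5 + O(x^6).

a_0 = 1; a_1 = 1; a_2 = -3; a_3 = -1; a_4 = 3/2; a_5 = 3/10


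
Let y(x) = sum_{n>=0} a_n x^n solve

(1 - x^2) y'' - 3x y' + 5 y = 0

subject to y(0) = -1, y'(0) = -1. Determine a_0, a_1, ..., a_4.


Ansatz: y(x) = sum_{n>=0} a_n x^n, so y'(x) = sum_{n>=1} n a_n x^(n-1) and y''(x) = sum_{n>=2} n(n-1) a_n x^(n-2).
Substitute into P(x) y'' + Q(x) y' + R(x) y = 0 with P(x) = 1 - x^2, Q(x) = -3x, R(x) = 5, and match powers of x.
Initial conditions: a_0 = -1, a_1 = -1.
Setting the coefficient of each power of x to zero and solving order by order (substituting the coefficients already found):
  x^0: 2 a_2 + 5 a_0 = 0  ->  2 a_2 = -5 a_0 = 5  ->  a_2 = 5/2
  x^1: 6 a_3 + 2 a_1 = 0  ->  6 a_3 = -2 a_1 = 2  ->  a_3 = 1/3
  x^2: 12 a_4 - 3 a_2 = 0  ->  12 a_4 = 3 a_2 = 15/2  ->  a_4 = 5/8
Truncated series: y(x) = -1 - x + (5/2) x^2 + (1/3) x^3 + (5/8) x^4 + O(x^5).

a_0 = -1; a_1 = -1; a_2 = 5/2; a_3 = 1/3; a_4 = 5/8


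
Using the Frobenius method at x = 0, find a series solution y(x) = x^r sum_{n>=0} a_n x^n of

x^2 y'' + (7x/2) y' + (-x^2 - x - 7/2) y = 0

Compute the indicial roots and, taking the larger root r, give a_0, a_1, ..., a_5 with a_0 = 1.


Write in Frobenius form y'' + (p(x)/x) y' + (q(x)/x^2) y = 0:
  p(x) = 7/2,  q(x) = -x^2 - x - 7/2.
Indicial equation: r(r-1) + (7/2) r + (-7/2) = 0 -> roots r_1 = 1, r_2 = -7/2.
Take r = r_1 = 1. Let y(x) = x^r sum_{n>=0} a_n x^n with a_0 = 1.
Substitute y = x^r sum a_n x^n and match x^{r+n}. The recurrence is
  D(n) a_n - 1 a_{n-1} - 1 a_{n-2} = 0,  where D(n) = (r+n)(r+n-1) + (7/2)(r+n) + (-7/2).
  a_n = [1 a_{n-1} + 1 a_{n-2}] / D(n).
Since the indicial polynomial factors as (r - r_1)(r - r_2), D(n) = (r_1 + n - r_1)(r_1 + n - r_2) = n(n + 9/2).
Evaluating step by step (a_0 = 1):
  n = 1: D(1) = 1(1 + 9/2) = 11/2; numerator = 1(1) = 1; a_1 = (1)/(11/2) = 2/11
  n = 2: D(2) = 2(2 + 9/2) = 13; numerator = 1(2/11) + 1(1) = 13/11; a_2 = (13/11)/(13) = 1/11
  n = 3: D(3) = 3(3 + 9/2) = 45/2; numerator = 1(1/11) + 1(2/11) = 3/11; a_3 = (3/11)/(45/2) = 2/165
  n = 4: D(4) = 4(4 + 9/2) = 34; numerator = 1(2/165) + 1(1/11) = 17/165; a_4 = (17/165)/(34) = 1/330
  n = 5: D(5) = 5(5 + 9/2) = 95/2; numerator = 1(1/330) + 1(2/165) = 1/66; a_5 = (1/66)/(95/2) = 1/3135

r = 1; a_0 = 1; a_1 = 2/11; a_2 = 1/11; a_3 = 2/165; a_4 = 1/330; a_5 = 1/3135


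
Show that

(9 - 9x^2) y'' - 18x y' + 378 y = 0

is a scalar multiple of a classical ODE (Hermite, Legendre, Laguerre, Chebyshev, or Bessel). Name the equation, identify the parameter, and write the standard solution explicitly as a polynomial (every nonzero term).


All three coefficients share the factor 9; dividing through by 9 gives  (1 - x^2) y'' - 2x y' + 42 y = 0.
This matches the Legendre equation (1 - x^2) y'' - 2x y' + n(n+1) y = 0 (note the -2x y' term) with n(n+1) = 42, so n = 6; the polynomial solution is P_6(x).
With y = sum_k a_k x^k, matching x^k gives (k+2)(k+1) a_{k+2} = [k(k+1) - n(n+1)] a_k = (k - 6)(k + 7) a_k. The right side vanishes at k = 6, so the series with the parity of 6 terminates at degree 6.
Standard normalization (P_n(1) = 1): leading coefficient (2n)!/(2^n (n!)^2) = 479001600/(64*518400) = 231/16, so a_6 = 231/16. Work downward with a_k = (k+1)(k+2) a_{k+2} / ((k - 6)(k + 7)):
  a_4 = (5)(6)(231/16) / ((4 - 6)(4 + 7)) = (3465/8)/(-22) = -315/16
  a_2 = (3)(4)(-315/16) / ((2 - 6)(2 + 7)) = (-945/4)/(-36) = 105/16
  a_0 = (1)(2)(105/16) / ((0 - 6)(0 + 7)) = (105/8)/(-42) = -5/16
Hence P_6(x) = 231 x^6/16 - 315 x^4/16 + 105 x^2/16 - 5/16.

P_6(x); series = 231 x^6/16 - 315 x^4/16 + 105 x^2/16 - 5/16


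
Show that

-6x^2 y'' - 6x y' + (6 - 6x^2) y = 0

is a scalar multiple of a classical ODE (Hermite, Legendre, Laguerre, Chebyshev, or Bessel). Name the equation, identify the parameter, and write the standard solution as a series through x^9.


All three coefficients share the factor -6; dividing through by -6 gives  x^2 y'' + x y' + (x^2 - 1) y = 0.
This matches the Bessel equation x^2 y'' + x y' + (x^2 - nu^2) y = 0 with nu^2 = 1, so nu = 1; the solution bounded at x = 0 is J_1(x).
Frobenius at x = 0: indicial roots ±nu; for r = nu the recurrence k(k + 2nu) c_k = -c_{k-2} gives the standard series J_nu(x) = sum_{k>=0} (-1)^k / (k! (k+nu)!) (x/2)^(2k+nu). Evaluate the first 5 terms:
  k = 0: (-1)^0 / (0! * 1! * 2^1) x^1 = 1/(1*1*2) x^1 = (1/2) x^1
  k = 1: (-1)^1 / (1! * 2! * 2^3) x^3 = -1/(1*2*8) x^3 = (-1/16) x^3
  k = 2: (-1)^2 / (2! * 3! * 2^5) x^5 = 1/(2*6*32) x^5 = (1/384) x^5
  k = 3: (-1)^3 / (3! * 4! * 2^7) x^7 = -1/(6*24*128) x^7 = (-1/18432) x^7
  k = 4: (-1)^4 / (4! * 5! * 2^9) x^9 = 1/(24*120*512) x^9 = (1/1474560) x^9
Hence J_1(x) = x^9/1474560 - x^7/18432 + x^5/384 - x^3/16 + x/2 + ....

J_1(x); series = x^9/1474560 - x^7/18432 + x^5/384 - x^3/16 + x/2


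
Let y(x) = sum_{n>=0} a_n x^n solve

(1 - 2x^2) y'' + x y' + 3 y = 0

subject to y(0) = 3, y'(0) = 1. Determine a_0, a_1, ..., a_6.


Ansatz: y(x) = sum_{n>=0} a_n x^n, so y'(x) = sum_{n>=1} n a_n x^(n-1) and y''(x) = sum_{n>=2} n(n-1) a_n x^(n-2).
Substitute into P(x) y'' + Q(x) y' + R(x) y = 0 with P(x) = 1 - 2x^2, Q(x) = x, R(x) = 3, and match powers of x.
Initial conditions: a_0 = 3, a_1 = 1.
Setting the coefficient of each power of x to zero and solving order by order (substituting the coefficients already found):
  x^0: 2 a_2 + 3 a_0 = 0  ->  2 a_2 = -3 a_0 = -9  ->  a_2 = -9/2
  x^1: 6 a_3 + 4 a_1 = 0  ->  6 a_3 = -4 a_1 = -4  ->  a_3 = -2/3
  x^2: 12 a_4 + a_2 = 0  ->  12 a_4 = -a_2 = 9/2  ->  a_4 = 3/8
  x^3: 20 a_5 - 6 a_3 = 0  ->  20 a_5 = 6 a_3 = -4  ->  a_5 = -1/5
  x^4: 30 a_6 - 17 a_4 = 0  ->  30 a_6 = 17 a_4 = 51/8  ->  a_6 = 17/80
Truncated series: y(x) = 3 + x - (9/2) x^2 - (2/3) x^3 + (3/8) x^4 - (1/5) x^5 + (17/80) x^6 + O(x^7).

a_0 = 3; a_1 = 1; a_2 = -9/2; a_3 = -2/3; a_4 = 3/8; a_5 = -1/5; a_6 = 17/80


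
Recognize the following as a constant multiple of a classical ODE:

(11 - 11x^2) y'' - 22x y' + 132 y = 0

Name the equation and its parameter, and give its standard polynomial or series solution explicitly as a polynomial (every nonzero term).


All three coefficients share the factor 11; dividing through by 11 gives  (1 - x^2) y'' - 2x y' + 12 y = 0.
This matches the Legendre equation (1 - x^2) y'' - 2x y' + n(n+1) y = 0 (note the -2x y' term) with n(n+1) = 12, so n = 3; the polynomial solution is P_3(x).
With y = sum_k a_k x^k, matching x^k gives (k+2)(k+1) a_{k+2} = [k(k+1) - n(n+1)] a_k = (k - 3)(k + 4) a_k. The right side vanishes at k = 3, so the series with the parity of 3 terminates at degree 3.
Standard normalization (P_n(1) = 1): leading coefficient (2n)!/(2^n (n!)^2) = 720/(8*36) = 5/2, so a_3 = 5/2. Work downward with a_k = (k+1)(k+2) a_{k+2} / ((k - 3)(k + 4)):
  a_1 = (2)(3)(5/2) / ((1 - 3)(1 + 4)) = 15/(-10) = -3/2
Hence P_3(x) = 5 x^3/2 - 3 x/2.

P_3(x); series = 5 x^3/2 - 3 x/2


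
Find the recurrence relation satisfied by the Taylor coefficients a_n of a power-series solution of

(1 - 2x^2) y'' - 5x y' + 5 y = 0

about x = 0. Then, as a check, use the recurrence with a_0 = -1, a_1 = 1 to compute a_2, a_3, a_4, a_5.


Substitute y = sum_n a_n x^n.
(1 - 2 x^2) y'' contributes (n+2)(n+1) a_{n+2} - 2 n(n-1) a_n at x^n.
-5 x y'(x) contributes -5 n a_n at x^n.
5 y(x) contributes 5 a_n at x^n.
Matching x^n: (n+2)(n+1) a_{n+2} + (-2 n(n-1) - 5 n + 5) a_n = 0.
Thus a_{n+2} = (2 n(n-1) + 5 n - 5) / ((n+1)(n+2)) * a_n.

Check with a_0 = -1, a_1 = 1 (apply the recurrence for n = 0, 1, 2, 3): a_0 = -1, a_1 = 1, a_2 = 5/2, a_3 = 0, a_4 = 15/8, a_5 = 0.

a_(n+2) = (2 n(n-1) + 5 n - 5) / ((n+1)(n+2)) * a_n; check: a_0 = -1, a_1 = 1, a_2 = 5/2, a_3 = 0, a_4 = 15/8, a_5 = 0


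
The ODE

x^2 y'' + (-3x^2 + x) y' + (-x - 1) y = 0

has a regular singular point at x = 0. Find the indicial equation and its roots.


Divide by x^2 to reach normal form y'' + P_1(x) y' + P_2(x) y = 0 with P_1(x) = -3 + 1/x and P_2(x) = -1/x - 1/x^2.
x = 0 is a singular point because the y'-coefficient -3 + 1/x has a pole at x = 0 and the y-coefficient -1/x - 1/x^2 has a pole at x = 0.
It is a regular singular point because x P_1(x) = p(x) = 1 - 3x and x^2 P_2(x) = q(x) = -x - 1 are polynomials, hence analytic at x = 0.
p(0) = 1,  q(0) = -1.
Indicial equation: r(r-1) + p(0) r + q(0) = 0, i.e. r^2 + (p(0) - 1) r + q(0) = 0, i.e. r^2 - 1 = 0.
Discriminant: (0)^2 - 4(-1) = 4, so r = (0 ± 2)/2.
Solving: r_1 = 1, r_2 = -1.

indicial: r^2 - 1 = 0; roots r_1 = 1, r_2 = -1


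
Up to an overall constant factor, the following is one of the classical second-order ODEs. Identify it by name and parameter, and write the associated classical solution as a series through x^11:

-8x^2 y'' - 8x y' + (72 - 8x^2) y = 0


All three coefficients share the factor -8; dividing through by -8 gives  x^2 y'' + x y' + (x^2 - 9) y = 0.
This matches the Bessel equation x^2 y'' + x y' + (x^2 - nu^2) y = 0 with nu^2 = 9, so nu = 3; the solution bounded at x = 0 is J_3(x).
Frobenius at x = 0: indicial roots ±nu; for r = nu the recurrence k(k + 2nu) c_k = -c_{k-2} gives the standard series J_nu(x) = sum_{k>=0} (-1)^k / (k! (k+nu)!) (x/2)^(2k+nu). Evaluate the first 5 terms:
  k = 0: (-1)^0 / (0! * 3! * 2^3) x^3 = 1/(1*6*8) x^3 = (1/48) x^3
  k = 1: (-1)^1 / (1! * 4! * 2^5) x^5 = -1/(1*24*32) x^5 = (-1/768) x^5
  k = 2: (-1)^2 / (2! * 5! * 2^7) x^7 = 1/(2*120*128) x^7 = (1/30720) x^7
  k = 3: (-1)^3 / (3! * 6! * 2^9) x^9 = -1/(6*720*512) x^9 = (-1/2211840) x^9
  k = 4: (-1)^4 / (4! * 7! * 2^11) x^11 = 1/(24*5040*2048) x^11 = (1/247726080) x^11
Hence J_3(x) = x^11/247726080 - x^9/2211840 + x^7/30720 - x^5/768 + x^3/48 + ....

J_3(x); series = x^11/247726080 - x^9/2211840 + x^7/30720 - x^5/768 + x^3/48


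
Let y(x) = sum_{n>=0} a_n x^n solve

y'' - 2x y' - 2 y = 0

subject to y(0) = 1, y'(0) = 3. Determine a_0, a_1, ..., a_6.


Ansatz: y(x) = sum_{n>=0} a_n x^n, so y'(x) = sum_{n>=1} n a_n x^(n-1) and y''(x) = sum_{n>=2} n(n-1) a_n x^(n-2).
Substitute into P(x) y'' + Q(x) y' + R(x) y = 0 with P(x) = 1, Q(x) = -2x, R(x) = -2, and match powers of x.
Initial conditions: a_0 = 1, a_1 = 3.
Setting the coefficient of each power of x to zero and solving order by order (substituting the coefficients already found):
  x^0: 2 a_2 - 2 a_0 = 0  ->  2 a_2 = 2 a_0 = 2  ->  a_2 = 1
  x^1: 6 a_3 - 4 a_1 = 0  ->  6 a_3 = 4 a_1 = 12  ->  a_3 = 2
  x^2: 12 a_4 - 6 a_2 = 0  ->  12 a_4 = 6 a_2 = 6  ->  a_4 = 1/2
  x^3: 20 a_5 - 8 a_3 = 0  ->  20 a_5 = 8 a_3 = 16  ->  a_5 = 4/5
  x^4: 30 a_6 - 10 a_4 = 0  ->  30 a_6 = 10 a_4 = 5  ->  a_6 = 1/6
Truncated series: y(x) = 1 + 3 x + x^2 + 2 x^3 + (1/2) x^4 + (4/5) x^5 + (1/6) x^6 + O(x^7).

a_0 = 1; a_1 = 3; a_2 = 1; a_3 = 2; a_4 = 1/2; a_5 = 4/5; a_6 = 1/6


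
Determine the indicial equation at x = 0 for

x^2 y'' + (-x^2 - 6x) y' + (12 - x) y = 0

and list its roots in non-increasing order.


Divide by x^2 to reach normal form y'' + P_1(x) y' + P_2(x) y = 0 with P_1(x) = -1 - 6/x and P_2(x) = -1/x + 12/x^2.
x = 0 is a singular point because the y'-coefficient -1 - 6/x has a pole at x = 0 and the y-coefficient -1/x + 12/x^2 has a pole at x = 0.
It is a regular singular point because x P_1(x) = p(x) = -x - 6 and x^2 P_2(x) = q(x) = 12 - x are polynomials, hence analytic at x = 0.
p(0) = -6,  q(0) = 12.
Indicial equation: r(r-1) + p(0) r + q(0) = 0, i.e. r^2 + (p(0) - 1) r + q(0) = 0, i.e. r^2 - 7 r + 12 = 0.
Discriminant: (-7)^2 - 4(12) = 1, so r = (7 ± 1)/2.
Solving: r_1 = 4, r_2 = 3.

indicial: r^2 - 7 r + 12 = 0; roots r_1 = 4, r_2 = 3


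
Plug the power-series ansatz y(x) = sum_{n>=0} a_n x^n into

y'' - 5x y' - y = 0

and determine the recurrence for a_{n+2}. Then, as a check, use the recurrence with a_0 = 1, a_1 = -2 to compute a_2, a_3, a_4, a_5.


Substitute y = sum_n a_n x^n.
y''(x) has coefficient (n+2)(n+1) a_{n+2} at x^n;
-5 x y'(x) has coefficient -5 n a_n at x^n (shift);
-y(x) has coefficient -1 a_n at x^n.
Matching x^n: (n+2)(n+1) a_{n+2} + (-5n - 1) a_n = 0.
Thus a_{n+2} = (5n + 1) / ((n+1)(n+2)) * a_n.

Check with a_0 = 1, a_1 = -2 (apply the recurrence for n = 0, 1, 2, 3): a_0 = 1, a_1 = -2, a_2 = 1/2, a_3 = -2, a_4 = 11/24, a_5 = -8/5.

a_(n+2) = (5n + 1) / ((n+1)(n+2)) * a_n; check: a_0 = 1, a_1 = -2, a_2 = 1/2, a_3 = -2, a_4 = 11/24, a_5 = -8/5


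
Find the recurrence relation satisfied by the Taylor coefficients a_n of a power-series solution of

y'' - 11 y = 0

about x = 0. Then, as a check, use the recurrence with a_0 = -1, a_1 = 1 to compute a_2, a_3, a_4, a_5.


Substitute y = sum_n a_n x^n into y'' + (const) y = 0.
y''(x) = sum_{n>=0} (n+2)(n+1) a_{n+2} x^n.
The ODE becomes sum_n [(n+2)(n+1) a_{n+2} - 11 a_n] x^n = 0.
Setting each coefficient to zero gives the recurrence:
  (n+2)(n+1) a_{n+2} - 11 a_n = 0,
  a_{n+2} = 11 / ((n+1)(n+2)) a_n.

Check with a_0 = -1, a_1 = 1 (apply the recurrence for n = 0, 1, 2, 3): a_0 = -1, a_1 = 1, a_2 = -11/2, a_3 = 11/6, a_4 = -121/24, a_5 = 121/120.

a_{n+2} = 11/((n+1)(n+2)) * a_n; check: a_0 = -1, a_1 = 1, a_2 = -11/2, a_3 = 11/6, a_4 = -121/24, a_5 = 121/120


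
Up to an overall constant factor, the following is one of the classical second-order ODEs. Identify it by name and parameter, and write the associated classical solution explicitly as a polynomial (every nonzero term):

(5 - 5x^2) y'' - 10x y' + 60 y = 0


All three coefficients share the factor 5; dividing through by 5 gives  (1 - x^2) y'' - 2x y' + 12 y = 0.
This matches the Legendre equation (1 - x^2) y'' - 2x y' + n(n+1) y = 0 (note the -2x y' term) with n(n+1) = 12, so n = 3; the polynomial solution is P_3(x).
With y = sum_k a_k x^k, matching x^k gives (k+2)(k+1) a_{k+2} = [k(k+1) - n(n+1)] a_k = (k - 3)(k + 4) a_k. The right side vanishes at k = 3, so the series with the parity of 3 terminates at degree 3.
Standard normalization (P_n(1) = 1): leading coefficient (2n)!/(2^n (n!)^2) = 720/(8*36) = 5/2, so a_3 = 5/2. Work downward with a_k = (k+1)(k+2) a_{k+2} / ((k - 3)(k + 4)):
  a_1 = (2)(3)(5/2) / ((1 - 3)(1 + 4)) = 15/(-10) = -3/2
Hence P_3(x) = 5 x^3/2 - 3 x/2.

P_3(x); series = 5 x^3/2 - 3 x/2


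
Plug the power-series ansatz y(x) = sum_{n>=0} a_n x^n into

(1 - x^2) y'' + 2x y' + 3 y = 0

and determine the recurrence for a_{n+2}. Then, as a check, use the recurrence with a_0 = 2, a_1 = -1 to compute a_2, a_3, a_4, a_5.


Substitute y = sum_n a_n x^n.
(1 - 1 x^2) y'' contributes (n+2)(n+1) a_{n+2} - n(n-1) a_n at x^n.
2 x y'(x) contributes 2 n a_n at x^n.
3 y(x) contributes 3 a_n at x^n.
Matching x^n: (n+2)(n+1) a_{n+2} + (-n(n-1) + 2 n + 3) a_n = 0.
Thus a_{n+2} = (n(n-1) - 2 n - 3) / ((n+1)(n+2)) * a_n.

Check with a_0 = 2, a_1 = -1 (apply the recurrence for n = 0, 1, 2, 3): a_0 = 2, a_1 = -1, a_2 = -3, a_3 = 5/6, a_4 = 5/4, a_5 = -1/8.

a_(n+2) = (n(n-1) - 2 n - 3) / ((n+1)(n+2)) * a_n; check: a_0 = 2, a_1 = -1, a_2 = -3, a_3 = 5/6, a_4 = 5/4, a_5 = -1/8


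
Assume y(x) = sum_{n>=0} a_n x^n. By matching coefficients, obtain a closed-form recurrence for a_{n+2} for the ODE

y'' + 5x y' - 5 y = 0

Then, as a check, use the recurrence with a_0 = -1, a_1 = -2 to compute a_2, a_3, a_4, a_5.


Substitute y = sum_n a_n x^n.
y''(x) has coefficient (n+2)(n+1) a_{n+2} at x^n;
5 x y'(x) has coefficient 5 n a_n at x^n (shift);
-5 y(x) has coefficient -5 a_n at x^n.
Matching x^n: (n+2)(n+1) a_{n+2} + (5n - 5) a_n = 0.
Thus a_{n+2} = (-5n + 5) / ((n+1)(n+2)) * a_n.

Check with a_0 = -1, a_1 = -2 (apply the recurrence for n = 0, 1, 2, 3): a_0 = -1, a_1 = -2, a_2 = -5/2, a_3 = 0, a_4 = 25/24, a_5 = 0.

a_(n+2) = (-5n + 5) / ((n+1)(n+2)) * a_n; check: a_0 = -1, a_1 = -2, a_2 = -5/2, a_3 = 0, a_4 = 25/24, a_5 = 0


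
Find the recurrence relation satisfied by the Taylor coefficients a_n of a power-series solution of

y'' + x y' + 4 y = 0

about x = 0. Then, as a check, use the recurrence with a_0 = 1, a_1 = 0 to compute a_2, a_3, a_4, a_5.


Substitute y = sum_n a_n x^n.
y''(x) has coefficient (n+2)(n+1) a_{n+2} at x^n;
x y'(x) has coefficient n a_n at x^n (shift);
4 y(x) has coefficient 4 a_n at x^n.
Matching x^n: (n+2)(n+1) a_{n+2} + (n + 4) a_n = 0.
Thus a_{n+2} = (-n - 4) / ((n+1)(n+2)) * a_n.

Check with a_0 = 1, a_1 = 0 (apply the recurrence for n = 0, 1, 2, 3): a_0 = 1, a_1 = 0, a_2 = -2, a_3 = 0, a_4 = 1, a_5 = 0.

a_(n+2) = (-n - 4) / ((n+1)(n+2)) * a_n; check: a_0 = 1, a_1 = 0, a_2 = -2, a_3 = 0, a_4 = 1, a_5 = 0


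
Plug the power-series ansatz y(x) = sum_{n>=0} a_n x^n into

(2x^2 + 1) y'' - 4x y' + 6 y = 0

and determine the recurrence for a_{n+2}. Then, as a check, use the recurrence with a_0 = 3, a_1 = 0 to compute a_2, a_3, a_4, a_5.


Substitute y = sum_n a_n x^n.
(1 + 2 x^2) y'' contributes (n+2)(n+1) a_{n+2} + 2 n(n-1) a_n at x^n.
-4 x y'(x) contributes -4 n a_n at x^n.
6 y(x) contributes 6 a_n at x^n.
Matching x^n: (n+2)(n+1) a_{n+2} + (2 n(n-1) - 4 n + 6) a_n = 0.
Thus a_{n+2} = (-2 n(n-1) + 4 n - 6) / ((n+1)(n+2)) * a_n.

Check with a_0 = 3, a_1 = 0 (apply the recurrence for n = 0, 1, 2, 3): a_0 = 3, a_1 = 0, a_2 = -9, a_3 = 0, a_4 = 3/2, a_5 = 0.

a_(n+2) = (-2 n(n-1) + 4 n - 6) / ((n+1)(n+2)) * a_n; check: a_0 = 3, a_1 = 0, a_2 = -9, a_3 = 0, a_4 = 3/2, a_5 = 0


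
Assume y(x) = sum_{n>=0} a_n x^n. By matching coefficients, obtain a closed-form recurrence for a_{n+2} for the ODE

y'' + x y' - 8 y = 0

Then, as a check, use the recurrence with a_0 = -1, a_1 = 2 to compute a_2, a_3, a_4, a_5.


Substitute y = sum_n a_n x^n.
y''(x) has coefficient (n+2)(n+1) a_{n+2} at x^n;
x y'(x) has coefficient n a_n at x^n (shift);
-8 y(x) has coefficient -8 a_n at x^n.
Matching x^n: (n+2)(n+1) a_{n+2} + (n - 8) a_n = 0.
Thus a_{n+2} = (-n + 8) / ((n+1)(n+2)) * a_n.

Check with a_0 = -1, a_1 = 2 (apply the recurrence for n = 0, 1, 2, 3): a_0 = -1, a_1 = 2, a_2 = -4, a_3 = 7/3, a_4 = -2, a_5 = 7/12.

a_(n+2) = (-n + 8) / ((n+1)(n+2)) * a_n; check: a_0 = -1, a_1 = 2, a_2 = -4, a_3 = 7/3, a_4 = -2, a_5 = 7/12


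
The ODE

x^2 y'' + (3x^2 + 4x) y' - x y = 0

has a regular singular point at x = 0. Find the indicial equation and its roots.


Divide by x^2 to reach normal form y'' + P_1(x) y' + P_2(x) y = 0 with P_1(x) = 3 + 4/x and P_2(x) = -1/x.
x = 0 is a singular point because the y'-coefficient 3 + 4/x has a pole at x = 0 and the y-coefficient -1/x has a pole at x = 0.
It is a regular singular point because x P_1(x) = p(x) = 3x + 4 and x^2 P_2(x) = q(x) = -x are polynomials, hence analytic at x = 0.
p(0) = 4,  q(0) = 0.
Indicial equation: r(r-1) + p(0) r + q(0) = 0, i.e. r^2 + (p(0) - 1) r + q(0) = 0, i.e. r^2 + 3 r = 0.
Discriminant: (3)^2 - 4(0) = 9, so r = (-3 ± 3)/2.
Solving: r_1 = 0, r_2 = -3.

indicial: r^2 + 3 r = 0; roots r_1 = 0, r_2 = -3


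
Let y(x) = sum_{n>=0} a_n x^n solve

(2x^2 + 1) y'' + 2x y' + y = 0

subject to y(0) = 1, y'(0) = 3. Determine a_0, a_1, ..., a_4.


Ansatz: y(x) = sum_{n>=0} a_n x^n, so y'(x) = sum_{n>=1} n a_n x^(n-1) and y''(x) = sum_{n>=2} n(n-1) a_n x^(n-2).
Substitute into P(x) y'' + Q(x) y' + R(x) y = 0 with P(x) = 2x^2 + 1, Q(x) = 2x, R(x) = 1, and match powers of x.
Initial conditions: a_0 = 1, a_1 = 3.
Setting the coefficient of each power of x to zero and solving order by order (substituting the coefficients already found):
  x^0: 2 a_2 + a_0 = 0  ->  2 a_2 = -a_0 = -1  ->  a_2 = -1/2
  x^1: 6 a_3 + 3 a_1 = 0  ->  6 a_3 = -3 a_1 = -9  ->  a_3 = -3/2
  x^2: 12 a_4 + 9 a_2 = 0  ->  12 a_4 = -9 a_2 = 9/2  ->  a_4 = 3/8
Truncated series: y(x) = 1 + 3 x - (1/2) x^2 - (3/2) x^3 + (3/8) x^4 + O(x^5).

a_0 = 1; a_1 = 3; a_2 = -1/2; a_3 = -3/2; a_4 = 3/8


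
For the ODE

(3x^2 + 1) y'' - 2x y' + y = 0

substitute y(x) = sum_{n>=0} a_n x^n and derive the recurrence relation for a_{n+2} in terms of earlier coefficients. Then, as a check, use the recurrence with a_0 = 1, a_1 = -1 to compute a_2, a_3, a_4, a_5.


Substitute y = sum_n a_n x^n.
(1 + 3 x^2) y'' contributes (n+2)(n+1) a_{n+2} + 3 n(n-1) a_n at x^n.
-2 x y'(x) contributes -2 n a_n at x^n.
y(x) contributes 1 a_n at x^n.
Matching x^n: (n+2)(n+1) a_{n+2} + (3 n(n-1) - 2 n + 1) a_n = 0.
Thus a_{n+2} = (-3 n(n-1) + 2 n - 1) / ((n+1)(n+2)) * a_n.

Check with a_0 = 1, a_1 = -1 (apply the recurrence for n = 0, 1, 2, 3): a_0 = 1, a_1 = -1, a_2 = -1/2, a_3 = -1/6, a_4 = 1/8, a_5 = 13/120.

a_(n+2) = (-3 n(n-1) + 2 n - 1) / ((n+1)(n+2)) * a_n; check: a_0 = 1, a_1 = -1, a_2 = -1/2, a_3 = -1/6, a_4 = 1/8, a_5 = 13/120


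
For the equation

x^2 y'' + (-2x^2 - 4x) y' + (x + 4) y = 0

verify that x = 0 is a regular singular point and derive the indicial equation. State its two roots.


Divide by x^2 to reach normal form y'' + P_1(x) y' + P_2(x) y = 0 with P_1(x) = -2 - 4/x and P_2(x) = 1/x + 4/x^2.
x = 0 is a singular point because the y'-coefficient -2 - 4/x has a pole at x = 0 and the y-coefficient 1/x + 4/x^2 has a pole at x = 0.
It is a regular singular point because x P_1(x) = p(x) = -2x - 4 and x^2 P_2(x) = q(x) = x + 4 are polynomials, hence analytic at x = 0.
p(0) = -4,  q(0) = 4.
Indicial equation: r(r-1) + p(0) r + q(0) = 0, i.e. r^2 + (p(0) - 1) r + q(0) = 0, i.e. r^2 - 5 r + 4 = 0.
Discriminant: (-5)^2 - 4(4) = 9, so r = (5 ± 3)/2.
Solving: r_1 = 4, r_2 = 1.

indicial: r^2 - 5 r + 4 = 0; roots r_1 = 4, r_2 = 1


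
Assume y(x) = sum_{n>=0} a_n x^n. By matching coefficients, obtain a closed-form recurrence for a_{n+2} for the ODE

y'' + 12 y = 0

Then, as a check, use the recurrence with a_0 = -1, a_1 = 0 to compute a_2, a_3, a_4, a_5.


Substitute y = sum_n a_n x^n into y'' + (const) y = 0.
y''(x) = sum_{n>=0} (n+2)(n+1) a_{n+2} x^n.
The ODE becomes sum_n [(n+2)(n+1) a_{n+2} + 12 a_n] x^n = 0.
Setting each coefficient to zero gives the recurrence:
  (n+2)(n+1) a_{n+2} + 12 a_n = 0,
  a_{n+2} = -12 / ((n+1)(n+2)) a_n.

Check with a_0 = -1, a_1 = 0 (apply the recurrence for n = 0, 1, 2, 3): a_0 = -1, a_1 = 0, a_2 = 6, a_3 = 0, a_4 = -6, a_5 = 0.

a_{n+2} = -12/((n+1)(n+2)) * a_n; check: a_0 = -1, a_1 = 0, a_2 = 6, a_3 = 0, a_4 = -6, a_5 = 0


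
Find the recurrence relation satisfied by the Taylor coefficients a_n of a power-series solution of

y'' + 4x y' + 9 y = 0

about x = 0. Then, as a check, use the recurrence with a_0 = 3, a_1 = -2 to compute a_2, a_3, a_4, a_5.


Substitute y = sum_n a_n x^n.
y''(x) has coefficient (n+2)(n+1) a_{n+2} at x^n;
4 x y'(x) has coefficient 4 n a_n at x^n (shift);
9 y(x) has coefficient 9 a_n at x^n.
Matching x^n: (n+2)(n+1) a_{n+2} + (4n + 9) a_n = 0.
Thus a_{n+2} = (-4n - 9) / ((n+1)(n+2)) * a_n.

Check with a_0 = 3, a_1 = -2 (apply the recurrence for n = 0, 1, 2, 3): a_0 = 3, a_1 = -2, a_2 = -27/2, a_3 = 13/3, a_4 = 153/8, a_5 = -91/20.

a_(n+2) = (-4n - 9) / ((n+1)(n+2)) * a_n; check: a_0 = 3, a_1 = -2, a_2 = -27/2, a_3 = 13/3, a_4 = 153/8, a_5 = -91/20


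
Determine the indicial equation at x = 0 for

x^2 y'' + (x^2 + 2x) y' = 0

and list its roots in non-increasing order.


Divide by x^2 to reach normal form y'' + P_1(x) y' + P_2(x) y = 0 with P_1(x) = 1 + 2/x and P_2(x) = 0.
x = 0 is a singular point because the y'-coefficient 1 + 2/x has a pole at x = 0.
It is a regular singular point because x P_1(x) = p(x) = x + 2 and x^2 P_2(x) = q(x) = 0 are polynomials, hence analytic at x = 0.
p(0) = 2,  q(0) = 0.
Indicial equation: r(r-1) + p(0) r + q(0) = 0, i.e. r^2 + (p(0) - 1) r + q(0) = 0, i.e. r^2 + 1 r = 0.
Discriminant: (1)^2 - 4(0) = 1, so r = (-1 ± 1)/2.
Solving: r_1 = 0, r_2 = -1.

indicial: r^2 + 1 r = 0; roots r_1 = 0, r_2 = -1


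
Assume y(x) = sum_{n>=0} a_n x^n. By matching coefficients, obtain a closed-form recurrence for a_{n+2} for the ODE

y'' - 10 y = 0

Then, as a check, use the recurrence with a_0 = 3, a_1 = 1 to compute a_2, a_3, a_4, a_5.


Substitute y = sum_n a_n x^n into y'' + (const) y = 0.
y''(x) = sum_{n>=0} (n+2)(n+1) a_{n+2} x^n.
The ODE becomes sum_n [(n+2)(n+1) a_{n+2} - 10 a_n] x^n = 0.
Setting each coefficient to zero gives the recurrence:
  (n+2)(n+1) a_{n+2} - 10 a_n = 0,
  a_{n+2} = 10 / ((n+1)(n+2)) a_n.

Check with a_0 = 3, a_1 = 1 (apply the recurrence for n = 0, 1, 2, 3): a_0 = 3, a_1 = 1, a_2 = 15, a_3 = 5/3, a_4 = 25/2, a_5 = 5/6.

a_{n+2} = 10/((n+1)(n+2)) * a_n; check: a_0 = 3, a_1 = 1, a_2 = 15, a_3 = 5/3, a_4 = 25/2, a_5 = 5/6


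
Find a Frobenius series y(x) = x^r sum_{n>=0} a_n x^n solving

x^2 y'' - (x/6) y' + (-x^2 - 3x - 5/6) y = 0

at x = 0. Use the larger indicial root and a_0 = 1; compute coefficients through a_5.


Write in Frobenius form y'' + (p(x)/x) y' + (q(x)/x^2) y = 0:
  p(x) = -1/6,  q(x) = -x^2 - 3x - 5/6.
Indicial equation: r(r-1) + (-1/6) r + (-5/6) = 0 -> roots r_1 = 5/3, r_2 = -1/2.
Take r = r_1 = 5/3. Let y(x) = x^r sum_{n>=0} a_n x^n with a_0 = 1.
Substitute y = x^r sum a_n x^n and match x^{r+n}. The recurrence is
  D(n) a_n - 3 a_{n-1} - 1 a_{n-2} = 0,  where D(n) = (r+n)(r+n-1) + (-1/6)(r+n) + (-5/6).
  a_n = [3 a_{n-1} + 1 a_{n-2}] / D(n).
Since the indicial polynomial factors as (r - r_1)(r - r_2), D(n) = (r_1 + n - r_1)(r_1 + n - r_2) = n(n + 13/6).
Evaluating step by step (a_0 = 1):
  n = 1: D(1) = 1(1 + 13/6) = 19/6; numerator = 3(1) = 3; a_1 = (3)/(19/6) = 18/19
  n = 2: D(2) = 2(2 + 13/6) = 25/3; numerator = 3(18/19) + 1(1) = 73/19; a_2 = (73/19)/(25/3) = 219/475
  n = 3: D(3) = 3(3 + 13/6) = 31/2; numerator = 3(219/475) + 1(18/19) = 1107/475; a_3 = (1107/475)/(31/2) = 2214/14725
  n = 4: D(4) = 4(4 + 13/6) = 74/3; numerator = 3(2214/14725) + 1(219/475) = 13431/14725; a_4 = (13431/14725)/(74/3) = 1089/29450
  n = 5: D(5) = 5(5 + 13/6) = 215/6; numerator = 3(1089/29450) + 1(2214/14725) = 81/310; a_5 = (81/310)/(215/6) = 243/33325

r = 5/3; a_0 = 1; a_1 = 18/19; a_2 = 219/475; a_3 = 2214/14725; a_4 = 1089/29450; a_5 = 243/33325


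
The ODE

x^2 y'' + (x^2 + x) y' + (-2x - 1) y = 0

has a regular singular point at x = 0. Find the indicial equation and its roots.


Divide by x^2 to reach normal form y'' + P_1(x) y' + P_2(x) y = 0 with P_1(x) = 1 + 1/x and P_2(x) = -2/x - 1/x^2.
x = 0 is a singular point because the y'-coefficient 1 + 1/x has a pole at x = 0 and the y-coefficient -2/x - 1/x^2 has a pole at x = 0.
It is a regular singular point because x P_1(x) = p(x) = x + 1 and x^2 P_2(x) = q(x) = -2x - 1 are polynomials, hence analytic at x = 0.
p(0) = 1,  q(0) = -1.
Indicial equation: r(r-1) + p(0) r + q(0) = 0, i.e. r^2 + (p(0) - 1) r + q(0) = 0, i.e. r^2 - 1 = 0.
Discriminant: (0)^2 - 4(-1) = 4, so r = (0 ± 2)/2.
Solving: r_1 = 1, r_2 = -1.

indicial: r^2 - 1 = 0; roots r_1 = 1, r_2 = -1
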